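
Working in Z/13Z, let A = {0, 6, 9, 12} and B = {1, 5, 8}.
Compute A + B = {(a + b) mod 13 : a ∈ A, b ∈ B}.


Work in Z/13Z: reduce every sum a + b modulo 13.
Enumerate all 12 pairs:
a = 0: 0+1=1, 0+5=5, 0+8=8
a = 6: 6+1=7, 6+5=11, 6+8=1
a = 9: 9+1=10, 9+5=1, 9+8=4
a = 12: 12+1=0, 12+5=4, 12+8=7
Distinct residues collected: {0, 1, 4, 5, 7, 8, 10, 11}
|A + B| = 8 (out of 13 total residues).

A + B = {0, 1, 4, 5, 7, 8, 10, 11}


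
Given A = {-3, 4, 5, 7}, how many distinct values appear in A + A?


A + A = {a + a' : a, a' ∈ A}; |A| = 4.
General bounds: 2|A| - 1 ≤ |A + A| ≤ |A|(|A|+1)/2, i.e. 7 ≤ |A + A| ≤ 10.
Lower bound 2|A|-1 is attained iff A is an arithmetic progression.
Enumerate sums a + a' for a ≤ a' (symmetric, so this suffices):
a = -3: -3+-3=-6, -3+4=1, -3+5=2, -3+7=4
a = 4: 4+4=8, 4+5=9, 4+7=11
a = 5: 5+5=10, 5+7=12
a = 7: 7+7=14
Distinct sums: {-6, 1, 2, 4, 8, 9, 10, 11, 12, 14}
|A + A| = 10

|A + A| = 10


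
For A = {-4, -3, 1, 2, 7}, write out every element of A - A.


A - A = {a - a' : a, a' ∈ A}.
Compute a - a' for each ordered pair (a, a'):
a = -4: -4--4=0, -4--3=-1, -4-1=-5, -4-2=-6, -4-7=-11
a = -3: -3--4=1, -3--3=0, -3-1=-4, -3-2=-5, -3-7=-10
a = 1: 1--4=5, 1--3=4, 1-1=0, 1-2=-1, 1-7=-6
a = 2: 2--4=6, 2--3=5, 2-1=1, 2-2=0, 2-7=-5
a = 7: 7--4=11, 7--3=10, 7-1=6, 7-2=5, 7-7=0
Collecting distinct values (and noting 0 appears from a-a):
A - A = {-11, -10, -6, -5, -4, -1, 0, 1, 4, 5, 6, 10, 11}
|A - A| = 13

A - A = {-11, -10, -6, -5, -4, -1, 0, 1, 4, 5, 6, 10, 11}


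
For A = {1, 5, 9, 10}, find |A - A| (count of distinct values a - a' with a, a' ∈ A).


A - A = {a - a' : a, a' ∈ A}; |A| = 4.
Bounds: 2|A|-1 ≤ |A - A| ≤ |A|² - |A| + 1, i.e. 7 ≤ |A - A| ≤ 13.
Note: 0 ∈ A - A always (from a - a). The set is symmetric: if d ∈ A - A then -d ∈ A - A.
Enumerate nonzero differences d = a - a' with a > a' (then include -d):
Positive differences: {1, 4, 5, 8, 9}
Full difference set: {0} ∪ (positive diffs) ∪ (negative diffs).
|A - A| = 1 + 2·5 = 11 (matches direct enumeration: 11).

|A - A| = 11


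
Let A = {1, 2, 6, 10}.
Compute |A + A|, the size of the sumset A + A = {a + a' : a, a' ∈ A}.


A + A = {a + a' : a, a' ∈ A}; |A| = 4.
General bounds: 2|A| - 1 ≤ |A + A| ≤ |A|(|A|+1)/2, i.e. 7 ≤ |A + A| ≤ 10.
Lower bound 2|A|-1 is attained iff A is an arithmetic progression.
Enumerate sums a + a' for a ≤ a' (symmetric, so this suffices):
a = 1: 1+1=2, 1+2=3, 1+6=7, 1+10=11
a = 2: 2+2=4, 2+6=8, 2+10=12
a = 6: 6+6=12, 6+10=16
a = 10: 10+10=20
Distinct sums: {2, 3, 4, 7, 8, 11, 12, 16, 20}
|A + A| = 9

|A + A| = 9


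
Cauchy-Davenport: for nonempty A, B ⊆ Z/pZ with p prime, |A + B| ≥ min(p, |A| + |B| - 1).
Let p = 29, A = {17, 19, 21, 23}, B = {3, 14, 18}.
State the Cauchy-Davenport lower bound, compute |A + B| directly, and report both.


Cauchy-Davenport: |A + B| ≥ min(p, |A| + |B| - 1) for A, B nonempty in Z/pZ.
|A| = 4, |B| = 3, p = 29.
CD lower bound = min(29, 4 + 3 - 1) = min(29, 6) = 6.
Compute A + B mod 29 directly:
a = 17: 17+3=20, 17+14=2, 17+18=6
a = 19: 19+3=22, 19+14=4, 19+18=8
a = 21: 21+3=24, 21+14=6, 21+18=10
a = 23: 23+3=26, 23+14=8, 23+18=12
A + B = {2, 4, 6, 8, 10, 12, 20, 22, 24, 26}, so |A + B| = 10.
Verify: 10 ≥ 6? Yes ✓.

CD lower bound = 6, actual |A + B| = 10.


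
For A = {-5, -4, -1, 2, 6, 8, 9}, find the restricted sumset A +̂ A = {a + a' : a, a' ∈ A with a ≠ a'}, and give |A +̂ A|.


Restricted sumset: A +̂ A = {a + a' : a ∈ A, a' ∈ A, a ≠ a'}.
Equivalently, take A + A and drop any sum 2a that is achievable ONLY as a + a for a ∈ A (i.e. sums representable only with equal summands).
Enumerate pairs (a, a') with a < a' (symmetric, so each unordered pair gives one sum; this covers all a ≠ a'):
  -5 + -4 = -9
  -5 + -1 = -6
  -5 + 2 = -3
  -5 + 6 = 1
  -5 + 8 = 3
  -5 + 9 = 4
  -4 + -1 = -5
  -4 + 2 = -2
  -4 + 6 = 2
  -4 + 8 = 4
  -4 + 9 = 5
  -1 + 2 = 1
  -1 + 6 = 5
  -1 + 8 = 7
  -1 + 9 = 8
  2 + 6 = 8
  2 + 8 = 10
  2 + 9 = 11
  6 + 8 = 14
  6 + 9 = 15
  8 + 9 = 17
Collected distinct sums: {-9, -6, -5, -3, -2, 1, 2, 3, 4, 5, 7, 8, 10, 11, 14, 15, 17}
|A +̂ A| = 17
(Reference bound: |A +̂ A| ≥ 2|A| - 3 for |A| ≥ 2, with |A| = 7 giving ≥ 11.)

|A +̂ A| = 17


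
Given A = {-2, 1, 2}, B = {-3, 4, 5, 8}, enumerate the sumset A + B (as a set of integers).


A + B = {a + b : a ∈ A, b ∈ B}.
Enumerate all |A|·|B| = 3·4 = 12 pairs (a, b) and collect distinct sums.
a = -2: -2+-3=-5, -2+4=2, -2+5=3, -2+8=6
a = 1: 1+-3=-2, 1+4=5, 1+5=6, 1+8=9
a = 2: 2+-3=-1, 2+4=6, 2+5=7, 2+8=10
Collecting distinct sums: A + B = {-5, -2, -1, 2, 3, 5, 6, 7, 9, 10}
|A + B| = 10

A + B = {-5, -2, -1, 2, 3, 5, 6, 7, 9, 10}


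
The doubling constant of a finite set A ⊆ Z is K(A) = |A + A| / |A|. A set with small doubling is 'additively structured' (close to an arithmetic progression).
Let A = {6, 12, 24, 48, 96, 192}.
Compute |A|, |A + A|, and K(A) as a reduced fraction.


|A| = 6.
Compute A + A by enumerating all 36 pairs.
A + A = {12, 18, 24, 30, 36, 48, 54, 60, 72, 96, 102, 108, 120, 144, 192, 198, 204, 216, 240, 288, 384}, so |A + A| = 21.
K = |A + A| / |A| = 21/6 = 7/2 ≈ 3.5000.
Reference: AP of size 6 gives K = 11/6 ≈ 1.8333; a fully generic set of size 6 gives K ≈ 3.5000.

|A| = 6, |A + A| = 21, K = 21/6 = 7/2.


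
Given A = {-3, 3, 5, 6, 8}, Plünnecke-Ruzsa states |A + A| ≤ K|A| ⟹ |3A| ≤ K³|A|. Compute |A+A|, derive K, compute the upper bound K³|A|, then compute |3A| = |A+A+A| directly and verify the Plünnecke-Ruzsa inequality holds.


|A| = 5.
Step 1: Compute A + A by enumerating all 25 pairs.
A + A = {-6, 0, 2, 3, 5, 6, 8, 9, 10, 11, 12, 13, 14, 16}, so |A + A| = 14.
Step 2: Doubling constant K = |A + A|/|A| = 14/5 = 14/5 ≈ 2.8000.
Step 3: Plünnecke-Ruzsa gives |3A| ≤ K³·|A| = (2.8000)³ · 5 ≈ 109.7600.
Step 4: Compute 3A = A + A + A directly by enumerating all triples (a,b,c) ∈ A³; |3A| = 25.
Step 5: Check 25 ≤ 109.7600? Yes ✓.

K = 14/5, Plünnecke-Ruzsa bound K³|A| ≈ 109.7600, |3A| = 25, inequality holds.


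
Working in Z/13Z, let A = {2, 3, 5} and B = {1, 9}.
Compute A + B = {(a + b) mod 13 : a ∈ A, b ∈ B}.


Work in Z/13Z: reduce every sum a + b modulo 13.
Enumerate all 6 pairs:
a = 2: 2+1=3, 2+9=11
a = 3: 3+1=4, 3+9=12
a = 5: 5+1=6, 5+9=1
Distinct residues collected: {1, 3, 4, 6, 11, 12}
|A + B| = 6 (out of 13 total residues).

A + B = {1, 3, 4, 6, 11, 12}


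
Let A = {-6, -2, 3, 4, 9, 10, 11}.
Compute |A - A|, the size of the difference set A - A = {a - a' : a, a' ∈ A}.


A - A = {a - a' : a, a' ∈ A}; |A| = 7.
Bounds: 2|A|-1 ≤ |A - A| ≤ |A|² - |A| + 1, i.e. 13 ≤ |A - A| ≤ 43.
Note: 0 ∈ A - A always (from a - a). The set is symmetric: if d ∈ A - A then -d ∈ A - A.
Enumerate nonzero differences d = a - a' with a > a' (then include -d):
Positive differences: {1, 2, 4, 5, 6, 7, 8, 9, 10, 11, 12, 13, 15, 16, 17}
Full difference set: {0} ∪ (positive diffs) ∪ (negative diffs).
|A - A| = 1 + 2·15 = 31 (matches direct enumeration: 31).

|A - A| = 31


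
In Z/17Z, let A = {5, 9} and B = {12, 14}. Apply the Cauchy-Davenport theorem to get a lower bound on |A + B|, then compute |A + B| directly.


Cauchy-Davenport: |A + B| ≥ min(p, |A| + |B| - 1) for A, B nonempty in Z/pZ.
|A| = 2, |B| = 2, p = 17.
CD lower bound = min(17, 2 + 2 - 1) = min(17, 3) = 3.
Compute A + B mod 17 directly:
a = 5: 5+12=0, 5+14=2
a = 9: 9+12=4, 9+14=6
A + B = {0, 2, 4, 6}, so |A + B| = 4.
Verify: 4 ≥ 3? Yes ✓.

CD lower bound = 3, actual |A + B| = 4.


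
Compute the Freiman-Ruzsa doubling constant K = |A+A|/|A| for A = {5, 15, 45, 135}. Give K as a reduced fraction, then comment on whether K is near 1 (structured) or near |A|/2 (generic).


|A| = 4.
Compute A + A by enumerating all 16 pairs.
A + A = {10, 20, 30, 50, 60, 90, 140, 150, 180, 270}, so |A + A| = 10.
K = |A + A| / |A| = 10/4 = 5/2 ≈ 2.5000.
Reference: AP of size 4 gives K = 7/4 ≈ 1.7500; a fully generic set of size 4 gives K ≈ 2.5000.

|A| = 4, |A + A| = 10, K = 10/4 = 5/2.


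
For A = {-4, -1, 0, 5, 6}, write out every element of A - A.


A - A = {a - a' : a, a' ∈ A}.
Compute a - a' for each ordered pair (a, a'):
a = -4: -4--4=0, -4--1=-3, -4-0=-4, -4-5=-9, -4-6=-10
a = -1: -1--4=3, -1--1=0, -1-0=-1, -1-5=-6, -1-6=-7
a = 0: 0--4=4, 0--1=1, 0-0=0, 0-5=-5, 0-6=-6
a = 5: 5--4=9, 5--1=6, 5-0=5, 5-5=0, 5-6=-1
a = 6: 6--4=10, 6--1=7, 6-0=6, 6-5=1, 6-6=0
Collecting distinct values (and noting 0 appears from a-a):
A - A = {-10, -9, -7, -6, -5, -4, -3, -1, 0, 1, 3, 4, 5, 6, 7, 9, 10}
|A - A| = 17

A - A = {-10, -9, -7, -6, -5, -4, -3, -1, 0, 1, 3, 4, 5, 6, 7, 9, 10}


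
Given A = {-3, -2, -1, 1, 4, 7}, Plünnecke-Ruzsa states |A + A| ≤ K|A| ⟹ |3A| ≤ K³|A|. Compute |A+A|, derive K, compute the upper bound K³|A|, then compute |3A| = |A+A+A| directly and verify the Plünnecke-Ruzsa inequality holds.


|A| = 6.
Step 1: Compute A + A by enumerating all 36 pairs.
A + A = {-6, -5, -4, -3, -2, -1, 0, 1, 2, 3, 4, 5, 6, 8, 11, 14}, so |A + A| = 16.
Step 2: Doubling constant K = |A + A|/|A| = 16/6 = 16/6 ≈ 2.6667.
Step 3: Plünnecke-Ruzsa gives |3A| ≤ K³·|A| = (2.6667)³ · 6 ≈ 113.7778.
Step 4: Compute 3A = A + A + A directly by enumerating all triples (a,b,c) ∈ A³; |3A| = 26.
Step 5: Check 26 ≤ 113.7778? Yes ✓.

K = 16/6, Plünnecke-Ruzsa bound K³|A| ≈ 113.7778, |3A| = 26, inequality holds.


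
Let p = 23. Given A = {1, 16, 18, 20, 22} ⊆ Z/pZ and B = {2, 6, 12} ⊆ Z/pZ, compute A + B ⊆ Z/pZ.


Work in Z/23Z: reduce every sum a + b modulo 23.
Enumerate all 15 pairs:
a = 1: 1+2=3, 1+6=7, 1+12=13
a = 16: 16+2=18, 16+6=22, 16+12=5
a = 18: 18+2=20, 18+6=1, 18+12=7
a = 20: 20+2=22, 20+6=3, 20+12=9
a = 22: 22+2=1, 22+6=5, 22+12=11
Distinct residues collected: {1, 3, 5, 7, 9, 11, 13, 18, 20, 22}
|A + B| = 10 (out of 23 total residues).

A + B = {1, 3, 5, 7, 9, 11, 13, 18, 20, 22}


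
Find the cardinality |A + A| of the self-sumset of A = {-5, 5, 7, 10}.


A + A = {a + a' : a, a' ∈ A}; |A| = 4.
General bounds: 2|A| - 1 ≤ |A + A| ≤ |A|(|A|+1)/2, i.e. 7 ≤ |A + A| ≤ 10.
Lower bound 2|A|-1 is attained iff A is an arithmetic progression.
Enumerate sums a + a' for a ≤ a' (symmetric, so this suffices):
a = -5: -5+-5=-10, -5+5=0, -5+7=2, -5+10=5
a = 5: 5+5=10, 5+7=12, 5+10=15
a = 7: 7+7=14, 7+10=17
a = 10: 10+10=20
Distinct sums: {-10, 0, 2, 5, 10, 12, 14, 15, 17, 20}
|A + A| = 10

|A + A| = 10


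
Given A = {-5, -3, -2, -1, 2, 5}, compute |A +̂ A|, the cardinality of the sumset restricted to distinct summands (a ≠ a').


Restricted sumset: A +̂ A = {a + a' : a ∈ A, a' ∈ A, a ≠ a'}.
Equivalently, take A + A and drop any sum 2a that is achievable ONLY as a + a for a ∈ A (i.e. sums representable only with equal summands).
Enumerate pairs (a, a') with a < a' (symmetric, so each unordered pair gives one sum; this covers all a ≠ a'):
  -5 + -3 = -8
  -5 + -2 = -7
  -5 + -1 = -6
  -5 + 2 = -3
  -5 + 5 = 0
  -3 + -2 = -5
  -3 + -1 = -4
  -3 + 2 = -1
  -3 + 5 = 2
  -2 + -1 = -3
  -2 + 2 = 0
  -2 + 5 = 3
  -1 + 2 = 1
  -1 + 5 = 4
  2 + 5 = 7
Collected distinct sums: {-8, -7, -6, -5, -4, -3, -1, 0, 1, 2, 3, 4, 7}
|A +̂ A| = 13
(Reference bound: |A +̂ A| ≥ 2|A| - 3 for |A| ≥ 2, with |A| = 6 giving ≥ 9.)

|A +̂ A| = 13


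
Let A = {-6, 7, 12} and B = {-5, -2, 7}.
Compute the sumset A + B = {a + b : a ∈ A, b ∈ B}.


A + B = {a + b : a ∈ A, b ∈ B}.
Enumerate all |A|·|B| = 3·3 = 9 pairs (a, b) and collect distinct sums.
a = -6: -6+-5=-11, -6+-2=-8, -6+7=1
a = 7: 7+-5=2, 7+-2=5, 7+7=14
a = 12: 12+-5=7, 12+-2=10, 12+7=19
Collecting distinct sums: A + B = {-11, -8, 1, 2, 5, 7, 10, 14, 19}
|A + B| = 9

A + B = {-11, -8, 1, 2, 5, 7, 10, 14, 19}


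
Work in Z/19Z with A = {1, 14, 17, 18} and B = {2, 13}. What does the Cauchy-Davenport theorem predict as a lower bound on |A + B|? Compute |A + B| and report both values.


Cauchy-Davenport: |A + B| ≥ min(p, |A| + |B| - 1) for A, B nonempty in Z/pZ.
|A| = 4, |B| = 2, p = 19.
CD lower bound = min(19, 4 + 2 - 1) = min(19, 5) = 5.
Compute A + B mod 19 directly:
a = 1: 1+2=3, 1+13=14
a = 14: 14+2=16, 14+13=8
a = 17: 17+2=0, 17+13=11
a = 18: 18+2=1, 18+13=12
A + B = {0, 1, 3, 8, 11, 12, 14, 16}, so |A + B| = 8.
Verify: 8 ≥ 5? Yes ✓.

CD lower bound = 5, actual |A + B| = 8.


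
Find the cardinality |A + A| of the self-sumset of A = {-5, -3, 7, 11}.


A + A = {a + a' : a, a' ∈ A}; |A| = 4.
General bounds: 2|A| - 1 ≤ |A + A| ≤ |A|(|A|+1)/2, i.e. 7 ≤ |A + A| ≤ 10.
Lower bound 2|A|-1 is attained iff A is an arithmetic progression.
Enumerate sums a + a' for a ≤ a' (symmetric, so this suffices):
a = -5: -5+-5=-10, -5+-3=-8, -5+7=2, -5+11=6
a = -3: -3+-3=-6, -3+7=4, -3+11=8
a = 7: 7+7=14, 7+11=18
a = 11: 11+11=22
Distinct sums: {-10, -8, -6, 2, 4, 6, 8, 14, 18, 22}
|A + A| = 10

|A + A| = 10


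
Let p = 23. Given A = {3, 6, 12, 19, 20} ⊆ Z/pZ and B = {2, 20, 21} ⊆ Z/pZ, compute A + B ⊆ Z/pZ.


Work in Z/23Z: reduce every sum a + b modulo 23.
Enumerate all 15 pairs:
a = 3: 3+2=5, 3+20=0, 3+21=1
a = 6: 6+2=8, 6+20=3, 6+21=4
a = 12: 12+2=14, 12+20=9, 12+21=10
a = 19: 19+2=21, 19+20=16, 19+21=17
a = 20: 20+2=22, 20+20=17, 20+21=18
Distinct residues collected: {0, 1, 3, 4, 5, 8, 9, 10, 14, 16, 17, 18, 21, 22}
|A + B| = 14 (out of 23 total residues).

A + B = {0, 1, 3, 4, 5, 8, 9, 10, 14, 16, 17, 18, 21, 22}


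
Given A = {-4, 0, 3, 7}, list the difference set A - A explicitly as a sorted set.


A - A = {a - a' : a, a' ∈ A}.
Compute a - a' for each ordered pair (a, a'):
a = -4: -4--4=0, -4-0=-4, -4-3=-7, -4-7=-11
a = 0: 0--4=4, 0-0=0, 0-3=-3, 0-7=-7
a = 3: 3--4=7, 3-0=3, 3-3=0, 3-7=-4
a = 7: 7--4=11, 7-0=7, 7-3=4, 7-7=0
Collecting distinct values (and noting 0 appears from a-a):
A - A = {-11, -7, -4, -3, 0, 3, 4, 7, 11}
|A - A| = 9

A - A = {-11, -7, -4, -3, 0, 3, 4, 7, 11}


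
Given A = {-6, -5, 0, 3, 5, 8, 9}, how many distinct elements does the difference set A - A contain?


A - A = {a - a' : a, a' ∈ A}; |A| = 7.
Bounds: 2|A|-1 ≤ |A - A| ≤ |A|² - |A| + 1, i.e. 13 ≤ |A - A| ≤ 43.
Note: 0 ∈ A - A always (from a - a). The set is symmetric: if d ∈ A - A then -d ∈ A - A.
Enumerate nonzero differences d = a - a' with a > a' (then include -d):
Positive differences: {1, 2, 3, 4, 5, 6, 8, 9, 10, 11, 13, 14, 15}
Full difference set: {0} ∪ (positive diffs) ∪ (negative diffs).
|A - A| = 1 + 2·13 = 27 (matches direct enumeration: 27).

|A - A| = 27


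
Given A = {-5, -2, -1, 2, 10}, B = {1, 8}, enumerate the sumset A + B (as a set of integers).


A + B = {a + b : a ∈ A, b ∈ B}.
Enumerate all |A|·|B| = 5·2 = 10 pairs (a, b) and collect distinct sums.
a = -5: -5+1=-4, -5+8=3
a = -2: -2+1=-1, -2+8=6
a = -1: -1+1=0, -1+8=7
a = 2: 2+1=3, 2+8=10
a = 10: 10+1=11, 10+8=18
Collecting distinct sums: A + B = {-4, -1, 0, 3, 6, 7, 10, 11, 18}
|A + B| = 9

A + B = {-4, -1, 0, 3, 6, 7, 10, 11, 18}


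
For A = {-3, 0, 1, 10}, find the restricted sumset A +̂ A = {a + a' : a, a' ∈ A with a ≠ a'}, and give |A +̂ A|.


Restricted sumset: A +̂ A = {a + a' : a ∈ A, a' ∈ A, a ≠ a'}.
Equivalently, take A + A and drop any sum 2a that is achievable ONLY as a + a for a ∈ A (i.e. sums representable only with equal summands).
Enumerate pairs (a, a') with a < a' (symmetric, so each unordered pair gives one sum; this covers all a ≠ a'):
  -3 + 0 = -3
  -3 + 1 = -2
  -3 + 10 = 7
  0 + 1 = 1
  0 + 10 = 10
  1 + 10 = 11
Collected distinct sums: {-3, -2, 1, 7, 10, 11}
|A +̂ A| = 6
(Reference bound: |A +̂ A| ≥ 2|A| - 3 for |A| ≥ 2, with |A| = 4 giving ≥ 5.)

|A +̂ A| = 6


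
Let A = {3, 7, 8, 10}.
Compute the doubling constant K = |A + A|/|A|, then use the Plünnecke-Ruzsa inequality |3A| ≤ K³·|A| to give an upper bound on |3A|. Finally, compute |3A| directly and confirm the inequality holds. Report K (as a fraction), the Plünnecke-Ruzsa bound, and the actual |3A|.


|A| = 4.
Step 1: Compute A + A by enumerating all 16 pairs.
A + A = {6, 10, 11, 13, 14, 15, 16, 17, 18, 20}, so |A + A| = 10.
Step 2: Doubling constant K = |A + A|/|A| = 10/4 = 10/4 ≈ 2.5000.
Step 3: Plünnecke-Ruzsa gives |3A| ≤ K³·|A| = (2.5000)³ · 4 ≈ 62.5000.
Step 4: Compute 3A = A + A + A directly by enumerating all triples (a,b,c) ∈ A³; |3A| = 17.
Step 5: Check 17 ≤ 62.5000? Yes ✓.

K = 10/4, Plünnecke-Ruzsa bound K³|A| ≈ 62.5000, |3A| = 17, inequality holds.


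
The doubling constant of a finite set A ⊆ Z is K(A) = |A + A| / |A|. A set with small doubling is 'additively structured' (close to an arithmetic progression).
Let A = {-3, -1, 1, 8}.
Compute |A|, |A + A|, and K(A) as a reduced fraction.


|A| = 4.
Compute A + A by enumerating all 16 pairs.
A + A = {-6, -4, -2, 0, 2, 5, 7, 9, 16}, so |A + A| = 9.
K = |A + A| / |A| = 9/4 (already in lowest terms) ≈ 2.2500.
Reference: AP of size 4 gives K = 7/4 ≈ 1.7500; a fully generic set of size 4 gives K ≈ 2.5000.

|A| = 4, |A + A| = 9, K = 9/4.


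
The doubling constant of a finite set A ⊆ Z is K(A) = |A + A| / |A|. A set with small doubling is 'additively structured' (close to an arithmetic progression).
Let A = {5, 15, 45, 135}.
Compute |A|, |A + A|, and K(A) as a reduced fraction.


|A| = 4.
Compute A + A by enumerating all 16 pairs.
A + A = {10, 20, 30, 50, 60, 90, 140, 150, 180, 270}, so |A + A| = 10.
K = |A + A| / |A| = 10/4 = 5/2 ≈ 2.5000.
Reference: AP of size 4 gives K = 7/4 ≈ 1.7500; a fully generic set of size 4 gives K ≈ 2.5000.

|A| = 4, |A + A| = 10, K = 10/4 = 5/2.


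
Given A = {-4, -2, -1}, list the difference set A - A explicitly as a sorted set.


A - A = {a - a' : a, a' ∈ A}.
Compute a - a' for each ordered pair (a, a'):
a = -4: -4--4=0, -4--2=-2, -4--1=-3
a = -2: -2--4=2, -2--2=0, -2--1=-1
a = -1: -1--4=3, -1--2=1, -1--1=0
Collecting distinct values (and noting 0 appears from a-a):
A - A = {-3, -2, -1, 0, 1, 2, 3}
|A - A| = 7

A - A = {-3, -2, -1, 0, 1, 2, 3}


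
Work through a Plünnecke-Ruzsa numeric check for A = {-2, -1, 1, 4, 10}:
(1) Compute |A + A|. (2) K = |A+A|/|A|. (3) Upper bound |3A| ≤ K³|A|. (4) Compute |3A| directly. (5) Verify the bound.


|A| = 5.
Step 1: Compute A + A by enumerating all 25 pairs.
A + A = {-4, -3, -2, -1, 0, 2, 3, 5, 8, 9, 11, 14, 20}, so |A + A| = 13.
Step 2: Doubling constant K = |A + A|/|A| = 13/5 = 13/5 ≈ 2.6000.
Step 3: Plünnecke-Ruzsa gives |3A| ≤ K³·|A| = (2.6000)³ · 5 ≈ 87.8800.
Step 4: Compute 3A = A + A + A directly by enumerating all triples (a,b,c) ∈ A³; |3A| = 24.
Step 5: Check 24 ≤ 87.8800? Yes ✓.

K = 13/5, Plünnecke-Ruzsa bound K³|A| ≈ 87.8800, |3A| = 24, inequality holds.


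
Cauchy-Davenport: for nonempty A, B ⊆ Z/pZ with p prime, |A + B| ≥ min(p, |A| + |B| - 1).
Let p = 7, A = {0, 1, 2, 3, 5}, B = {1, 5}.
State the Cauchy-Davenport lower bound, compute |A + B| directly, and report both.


Cauchy-Davenport: |A + B| ≥ min(p, |A| + |B| - 1) for A, B nonempty in Z/pZ.
|A| = 5, |B| = 2, p = 7.
CD lower bound = min(7, 5 + 2 - 1) = min(7, 6) = 6.
Compute A + B mod 7 directly:
a = 0: 0+1=1, 0+5=5
a = 1: 1+1=2, 1+5=6
a = 2: 2+1=3, 2+5=0
a = 3: 3+1=4, 3+5=1
a = 5: 5+1=6, 5+5=3
A + B = {0, 1, 2, 3, 4, 5, 6}, so |A + B| = 7.
Verify: 7 ≥ 6? Yes ✓.

CD lower bound = 6, actual |A + B| = 7.


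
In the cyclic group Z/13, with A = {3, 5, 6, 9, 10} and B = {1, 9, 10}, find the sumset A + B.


Work in Z/13Z: reduce every sum a + b modulo 13.
Enumerate all 15 pairs:
a = 3: 3+1=4, 3+9=12, 3+10=0
a = 5: 5+1=6, 5+9=1, 5+10=2
a = 6: 6+1=7, 6+9=2, 6+10=3
a = 9: 9+1=10, 9+9=5, 9+10=6
a = 10: 10+1=11, 10+9=6, 10+10=7
Distinct residues collected: {0, 1, 2, 3, 4, 5, 6, 7, 10, 11, 12}
|A + B| = 11 (out of 13 total residues).

A + B = {0, 1, 2, 3, 4, 5, 6, 7, 10, 11, 12}


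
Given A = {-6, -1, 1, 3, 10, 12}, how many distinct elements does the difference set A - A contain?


A - A = {a - a' : a, a' ∈ A}; |A| = 6.
Bounds: 2|A|-1 ≤ |A - A| ≤ |A|² - |A| + 1, i.e. 11 ≤ |A - A| ≤ 31.
Note: 0 ∈ A - A always (from a - a). The set is symmetric: if d ∈ A - A then -d ∈ A - A.
Enumerate nonzero differences d = a - a' with a > a' (then include -d):
Positive differences: {2, 4, 5, 7, 9, 11, 13, 16, 18}
Full difference set: {0} ∪ (positive diffs) ∪ (negative diffs).
|A - A| = 1 + 2·9 = 19 (matches direct enumeration: 19).

|A - A| = 19


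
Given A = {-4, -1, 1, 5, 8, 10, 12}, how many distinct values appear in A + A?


A + A = {a + a' : a, a' ∈ A}; |A| = 7.
General bounds: 2|A| - 1 ≤ |A + A| ≤ |A|(|A|+1)/2, i.e. 13 ≤ |A + A| ≤ 28.
Lower bound 2|A|-1 is attained iff A is an arithmetic progression.
Enumerate sums a + a' for a ≤ a' (symmetric, so this suffices):
a = -4: -4+-4=-8, -4+-1=-5, -4+1=-3, -4+5=1, -4+8=4, -4+10=6, -4+12=8
a = -1: -1+-1=-2, -1+1=0, -1+5=4, -1+8=7, -1+10=9, -1+12=11
a = 1: 1+1=2, 1+5=6, 1+8=9, 1+10=11, 1+12=13
a = 5: 5+5=10, 5+8=13, 5+10=15, 5+12=17
a = 8: 8+8=16, 8+10=18, 8+12=20
a = 10: 10+10=20, 10+12=22
a = 12: 12+12=24
Distinct sums: {-8, -5, -3, -2, 0, 1, 2, 4, 6, 7, 8, 9, 10, 11, 13, 15, 16, 17, 18, 20, 22, 24}
|A + A| = 22

|A + A| = 22


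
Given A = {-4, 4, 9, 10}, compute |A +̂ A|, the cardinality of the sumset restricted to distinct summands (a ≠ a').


Restricted sumset: A +̂ A = {a + a' : a ∈ A, a' ∈ A, a ≠ a'}.
Equivalently, take A + A and drop any sum 2a that is achievable ONLY as a + a for a ∈ A (i.e. sums representable only with equal summands).
Enumerate pairs (a, a') with a < a' (symmetric, so each unordered pair gives one sum; this covers all a ≠ a'):
  -4 + 4 = 0
  -4 + 9 = 5
  -4 + 10 = 6
  4 + 9 = 13
  4 + 10 = 14
  9 + 10 = 19
Collected distinct sums: {0, 5, 6, 13, 14, 19}
|A +̂ A| = 6
(Reference bound: |A +̂ A| ≥ 2|A| - 3 for |A| ≥ 2, with |A| = 4 giving ≥ 5.)

|A +̂ A| = 6


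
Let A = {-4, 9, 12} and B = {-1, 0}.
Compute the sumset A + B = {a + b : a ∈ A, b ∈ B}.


A + B = {a + b : a ∈ A, b ∈ B}.
Enumerate all |A|·|B| = 3·2 = 6 pairs (a, b) and collect distinct sums.
a = -4: -4+-1=-5, -4+0=-4
a = 9: 9+-1=8, 9+0=9
a = 12: 12+-1=11, 12+0=12
Collecting distinct sums: A + B = {-5, -4, 8, 9, 11, 12}
|A + B| = 6

A + B = {-5, -4, 8, 9, 11, 12}


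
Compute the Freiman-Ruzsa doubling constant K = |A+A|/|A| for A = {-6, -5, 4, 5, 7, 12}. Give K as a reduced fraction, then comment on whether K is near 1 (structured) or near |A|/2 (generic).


|A| = 6.
Compute A + A by enumerating all 36 pairs.
A + A = {-12, -11, -10, -2, -1, 0, 1, 2, 6, 7, 8, 9, 10, 11, 12, 14, 16, 17, 19, 24}, so |A + A| = 20.
K = |A + A| / |A| = 20/6 = 10/3 ≈ 3.3333.
Reference: AP of size 6 gives K = 11/6 ≈ 1.8333; a fully generic set of size 6 gives K ≈ 3.5000.

|A| = 6, |A + A| = 20, K = 20/6 = 10/3.


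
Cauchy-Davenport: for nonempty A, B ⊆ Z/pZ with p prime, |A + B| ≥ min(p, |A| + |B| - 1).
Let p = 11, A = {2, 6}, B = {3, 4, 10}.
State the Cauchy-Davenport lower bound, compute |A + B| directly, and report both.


Cauchy-Davenport: |A + B| ≥ min(p, |A| + |B| - 1) for A, B nonempty in Z/pZ.
|A| = 2, |B| = 3, p = 11.
CD lower bound = min(11, 2 + 3 - 1) = min(11, 4) = 4.
Compute A + B mod 11 directly:
a = 2: 2+3=5, 2+4=6, 2+10=1
a = 6: 6+3=9, 6+4=10, 6+10=5
A + B = {1, 5, 6, 9, 10}, so |A + B| = 5.
Verify: 5 ≥ 4? Yes ✓.

CD lower bound = 4, actual |A + B| = 5.


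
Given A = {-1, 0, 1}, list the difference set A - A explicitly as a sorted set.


A - A = {a - a' : a, a' ∈ A}.
Compute a - a' for each ordered pair (a, a'):
a = -1: -1--1=0, -1-0=-1, -1-1=-2
a = 0: 0--1=1, 0-0=0, 0-1=-1
a = 1: 1--1=2, 1-0=1, 1-1=0
Collecting distinct values (and noting 0 appears from a-a):
A - A = {-2, -1, 0, 1, 2}
|A - A| = 5

A - A = {-2, -1, 0, 1, 2}


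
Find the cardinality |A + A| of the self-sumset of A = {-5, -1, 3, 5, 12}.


A + A = {a + a' : a, a' ∈ A}; |A| = 5.
General bounds: 2|A| - 1 ≤ |A + A| ≤ |A|(|A|+1)/2, i.e. 9 ≤ |A + A| ≤ 15.
Lower bound 2|A|-1 is attained iff A is an arithmetic progression.
Enumerate sums a + a' for a ≤ a' (symmetric, so this suffices):
a = -5: -5+-5=-10, -5+-1=-6, -5+3=-2, -5+5=0, -5+12=7
a = -1: -1+-1=-2, -1+3=2, -1+5=4, -1+12=11
a = 3: 3+3=6, 3+5=8, 3+12=15
a = 5: 5+5=10, 5+12=17
a = 12: 12+12=24
Distinct sums: {-10, -6, -2, 0, 2, 4, 6, 7, 8, 10, 11, 15, 17, 24}
|A + A| = 14

|A + A| = 14


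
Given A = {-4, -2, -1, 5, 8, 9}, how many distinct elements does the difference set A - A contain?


A - A = {a - a' : a, a' ∈ A}; |A| = 6.
Bounds: 2|A|-1 ≤ |A - A| ≤ |A|² - |A| + 1, i.e. 11 ≤ |A - A| ≤ 31.
Note: 0 ∈ A - A always (from a - a). The set is symmetric: if d ∈ A - A then -d ∈ A - A.
Enumerate nonzero differences d = a - a' with a > a' (then include -d):
Positive differences: {1, 2, 3, 4, 6, 7, 9, 10, 11, 12, 13}
Full difference set: {0} ∪ (positive diffs) ∪ (negative diffs).
|A - A| = 1 + 2·11 = 23 (matches direct enumeration: 23).

|A - A| = 23


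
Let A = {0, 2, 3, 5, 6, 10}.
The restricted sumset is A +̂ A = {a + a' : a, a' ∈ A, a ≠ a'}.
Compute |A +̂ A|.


Restricted sumset: A +̂ A = {a + a' : a ∈ A, a' ∈ A, a ≠ a'}.
Equivalently, take A + A and drop any sum 2a that is achievable ONLY as a + a for a ∈ A (i.e. sums representable only with equal summands).
Enumerate pairs (a, a') with a < a' (symmetric, so each unordered pair gives one sum; this covers all a ≠ a'):
  0 + 2 = 2
  0 + 3 = 3
  0 + 5 = 5
  0 + 6 = 6
  0 + 10 = 10
  2 + 3 = 5
  2 + 5 = 7
  2 + 6 = 8
  2 + 10 = 12
  3 + 5 = 8
  3 + 6 = 9
  3 + 10 = 13
  5 + 6 = 11
  5 + 10 = 15
  6 + 10 = 16
Collected distinct sums: {2, 3, 5, 6, 7, 8, 9, 10, 11, 12, 13, 15, 16}
|A +̂ A| = 13
(Reference bound: |A +̂ A| ≥ 2|A| - 3 for |A| ≥ 2, with |A| = 6 giving ≥ 9.)

|A +̂ A| = 13


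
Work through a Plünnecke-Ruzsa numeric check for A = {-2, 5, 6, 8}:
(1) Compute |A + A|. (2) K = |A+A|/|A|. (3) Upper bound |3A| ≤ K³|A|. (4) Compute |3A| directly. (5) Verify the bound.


|A| = 4.
Step 1: Compute A + A by enumerating all 16 pairs.
A + A = {-4, 3, 4, 6, 10, 11, 12, 13, 14, 16}, so |A + A| = 10.
Step 2: Doubling constant K = |A + A|/|A| = 10/4 = 10/4 ≈ 2.5000.
Step 3: Plünnecke-Ruzsa gives |3A| ≤ K³·|A| = (2.5000)³ · 4 ≈ 62.5000.
Step 4: Compute 3A = A + A + A directly by enumerating all triples (a,b,c) ∈ A³; |3A| = 19.
Step 5: Check 19 ≤ 62.5000? Yes ✓.

K = 10/4, Plünnecke-Ruzsa bound K³|A| ≈ 62.5000, |3A| = 19, inequality holds.


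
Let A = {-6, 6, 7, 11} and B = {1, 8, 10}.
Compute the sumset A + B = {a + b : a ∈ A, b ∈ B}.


A + B = {a + b : a ∈ A, b ∈ B}.
Enumerate all |A|·|B| = 4·3 = 12 pairs (a, b) and collect distinct sums.
a = -6: -6+1=-5, -6+8=2, -6+10=4
a = 6: 6+1=7, 6+8=14, 6+10=16
a = 7: 7+1=8, 7+8=15, 7+10=17
a = 11: 11+1=12, 11+8=19, 11+10=21
Collecting distinct sums: A + B = {-5, 2, 4, 7, 8, 12, 14, 15, 16, 17, 19, 21}
|A + B| = 12

A + B = {-5, 2, 4, 7, 8, 12, 14, 15, 16, 17, 19, 21}


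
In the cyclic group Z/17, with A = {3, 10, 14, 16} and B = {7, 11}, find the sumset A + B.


Work in Z/17Z: reduce every sum a + b modulo 17.
Enumerate all 8 pairs:
a = 3: 3+7=10, 3+11=14
a = 10: 10+7=0, 10+11=4
a = 14: 14+7=4, 14+11=8
a = 16: 16+7=6, 16+11=10
Distinct residues collected: {0, 4, 6, 8, 10, 14}
|A + B| = 6 (out of 17 total residues).

A + B = {0, 4, 6, 8, 10, 14}


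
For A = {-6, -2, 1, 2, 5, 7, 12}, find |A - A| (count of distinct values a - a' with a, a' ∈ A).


A - A = {a - a' : a, a' ∈ A}; |A| = 7.
Bounds: 2|A|-1 ≤ |A - A| ≤ |A|² - |A| + 1, i.e. 13 ≤ |A - A| ≤ 43.
Note: 0 ∈ A - A always (from a - a). The set is symmetric: if d ∈ A - A then -d ∈ A - A.
Enumerate nonzero differences d = a - a' with a > a' (then include -d):
Positive differences: {1, 2, 3, 4, 5, 6, 7, 8, 9, 10, 11, 13, 14, 18}
Full difference set: {0} ∪ (positive diffs) ∪ (negative diffs).
|A - A| = 1 + 2·14 = 29 (matches direct enumeration: 29).

|A - A| = 29


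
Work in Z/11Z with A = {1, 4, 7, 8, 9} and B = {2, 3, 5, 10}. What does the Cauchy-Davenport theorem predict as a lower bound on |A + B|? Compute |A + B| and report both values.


Cauchy-Davenport: |A + B| ≥ min(p, |A| + |B| - 1) for A, B nonempty in Z/pZ.
|A| = 5, |B| = 4, p = 11.
CD lower bound = min(11, 5 + 4 - 1) = min(11, 8) = 8.
Compute A + B mod 11 directly:
a = 1: 1+2=3, 1+3=4, 1+5=6, 1+10=0
a = 4: 4+2=6, 4+3=7, 4+5=9, 4+10=3
a = 7: 7+2=9, 7+3=10, 7+5=1, 7+10=6
a = 8: 8+2=10, 8+3=0, 8+5=2, 8+10=7
a = 9: 9+2=0, 9+3=1, 9+5=3, 9+10=8
A + B = {0, 1, 2, 3, 4, 6, 7, 8, 9, 10}, so |A + B| = 10.
Verify: 10 ≥ 8? Yes ✓.

CD lower bound = 8, actual |A + B| = 10.


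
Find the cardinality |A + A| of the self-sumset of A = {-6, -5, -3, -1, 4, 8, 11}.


A + A = {a + a' : a, a' ∈ A}; |A| = 7.
General bounds: 2|A| - 1 ≤ |A + A| ≤ |A|(|A|+1)/2, i.e. 13 ≤ |A + A| ≤ 28.
Lower bound 2|A|-1 is attained iff A is an arithmetic progression.
Enumerate sums a + a' for a ≤ a' (symmetric, so this suffices):
a = -6: -6+-6=-12, -6+-5=-11, -6+-3=-9, -6+-1=-7, -6+4=-2, -6+8=2, -6+11=5
a = -5: -5+-5=-10, -5+-3=-8, -5+-1=-6, -5+4=-1, -5+8=3, -5+11=6
a = -3: -3+-3=-6, -3+-1=-4, -3+4=1, -3+8=5, -3+11=8
a = -1: -1+-1=-2, -1+4=3, -1+8=7, -1+11=10
a = 4: 4+4=8, 4+8=12, 4+11=15
a = 8: 8+8=16, 8+11=19
a = 11: 11+11=22
Distinct sums: {-12, -11, -10, -9, -8, -7, -6, -4, -2, -1, 1, 2, 3, 5, 6, 7, 8, 10, 12, 15, 16, 19, 22}
|A + A| = 23

|A + A| = 23


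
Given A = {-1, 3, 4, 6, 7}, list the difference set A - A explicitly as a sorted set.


A - A = {a - a' : a, a' ∈ A}.
Compute a - a' for each ordered pair (a, a'):
a = -1: -1--1=0, -1-3=-4, -1-4=-5, -1-6=-7, -1-7=-8
a = 3: 3--1=4, 3-3=0, 3-4=-1, 3-6=-3, 3-7=-4
a = 4: 4--1=5, 4-3=1, 4-4=0, 4-6=-2, 4-7=-3
a = 6: 6--1=7, 6-3=3, 6-4=2, 6-6=0, 6-7=-1
a = 7: 7--1=8, 7-3=4, 7-4=3, 7-6=1, 7-7=0
Collecting distinct values (and noting 0 appears from a-a):
A - A = {-8, -7, -5, -4, -3, -2, -1, 0, 1, 2, 3, 4, 5, 7, 8}
|A - A| = 15

A - A = {-8, -7, -5, -4, -3, -2, -1, 0, 1, 2, 3, 4, 5, 7, 8}


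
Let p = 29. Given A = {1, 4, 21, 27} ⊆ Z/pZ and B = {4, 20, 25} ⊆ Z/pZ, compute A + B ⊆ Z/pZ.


Work in Z/29Z: reduce every sum a + b modulo 29.
Enumerate all 12 pairs:
a = 1: 1+4=5, 1+20=21, 1+25=26
a = 4: 4+4=8, 4+20=24, 4+25=0
a = 21: 21+4=25, 21+20=12, 21+25=17
a = 27: 27+4=2, 27+20=18, 27+25=23
Distinct residues collected: {0, 2, 5, 8, 12, 17, 18, 21, 23, 24, 25, 26}
|A + B| = 12 (out of 29 total residues).

A + B = {0, 2, 5, 8, 12, 17, 18, 21, 23, 24, 25, 26}


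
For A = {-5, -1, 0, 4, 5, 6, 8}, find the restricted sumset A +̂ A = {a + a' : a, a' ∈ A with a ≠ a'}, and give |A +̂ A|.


Restricted sumset: A +̂ A = {a + a' : a ∈ A, a' ∈ A, a ≠ a'}.
Equivalently, take A + A and drop any sum 2a that is achievable ONLY as a + a for a ∈ A (i.e. sums representable only with equal summands).
Enumerate pairs (a, a') with a < a' (symmetric, so each unordered pair gives one sum; this covers all a ≠ a'):
  -5 + -1 = -6
  -5 + 0 = -5
  -5 + 4 = -1
  -5 + 5 = 0
  -5 + 6 = 1
  -5 + 8 = 3
  -1 + 0 = -1
  -1 + 4 = 3
  -1 + 5 = 4
  -1 + 6 = 5
  -1 + 8 = 7
  0 + 4 = 4
  0 + 5 = 5
  0 + 6 = 6
  0 + 8 = 8
  4 + 5 = 9
  4 + 6 = 10
  4 + 8 = 12
  5 + 6 = 11
  5 + 8 = 13
  6 + 8 = 14
Collected distinct sums: {-6, -5, -1, 0, 1, 3, 4, 5, 6, 7, 8, 9, 10, 11, 12, 13, 14}
|A +̂ A| = 17
(Reference bound: |A +̂ A| ≥ 2|A| - 3 for |A| ≥ 2, with |A| = 7 giving ≥ 11.)

|A +̂ A| = 17


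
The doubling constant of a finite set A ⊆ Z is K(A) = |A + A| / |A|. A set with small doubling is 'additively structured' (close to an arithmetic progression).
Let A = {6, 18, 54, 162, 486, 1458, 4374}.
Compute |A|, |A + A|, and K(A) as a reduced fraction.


|A| = 7.
Compute A + A by enumerating all 49 pairs.
A + A = {12, 24, 36, 60, 72, 108, 168, 180, 216, 324, 492, 504, 540, 648, 972, 1464, 1476, 1512, 1620, 1944, 2916, 4380, 4392, 4428, 4536, 4860, 5832, 8748}, so |A + A| = 28.
K = |A + A| / |A| = 28/7 = 4/1 ≈ 4.0000.
Reference: AP of size 7 gives K = 13/7 ≈ 1.8571; a fully generic set of size 7 gives K ≈ 4.0000.

|A| = 7, |A + A| = 28, K = 28/7 = 4/1.


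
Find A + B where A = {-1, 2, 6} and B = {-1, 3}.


A + B = {a + b : a ∈ A, b ∈ B}.
Enumerate all |A|·|B| = 3·2 = 6 pairs (a, b) and collect distinct sums.
a = -1: -1+-1=-2, -1+3=2
a = 2: 2+-1=1, 2+3=5
a = 6: 6+-1=5, 6+3=9
Collecting distinct sums: A + B = {-2, 1, 2, 5, 9}
|A + B| = 5

A + B = {-2, 1, 2, 5, 9}


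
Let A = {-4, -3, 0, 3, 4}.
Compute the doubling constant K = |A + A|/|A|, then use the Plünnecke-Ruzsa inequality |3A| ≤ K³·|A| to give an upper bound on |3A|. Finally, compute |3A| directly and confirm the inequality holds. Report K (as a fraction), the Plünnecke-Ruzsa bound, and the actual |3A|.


|A| = 5.
Step 1: Compute A + A by enumerating all 25 pairs.
A + A = {-8, -7, -6, -4, -3, -1, 0, 1, 3, 4, 6, 7, 8}, so |A + A| = 13.
Step 2: Doubling constant K = |A + A|/|A| = 13/5 = 13/5 ≈ 2.6000.
Step 3: Plünnecke-Ruzsa gives |3A| ≤ K³·|A| = (2.6000)³ · 5 ≈ 87.8800.
Step 4: Compute 3A = A + A + A directly by enumerating all triples (a,b,c) ∈ A³; |3A| = 25.
Step 5: Check 25 ≤ 87.8800? Yes ✓.

K = 13/5, Plünnecke-Ruzsa bound K³|A| ≈ 87.8800, |3A| = 25, inequality holds.


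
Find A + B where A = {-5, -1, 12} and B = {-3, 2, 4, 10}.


A + B = {a + b : a ∈ A, b ∈ B}.
Enumerate all |A|·|B| = 3·4 = 12 pairs (a, b) and collect distinct sums.
a = -5: -5+-3=-8, -5+2=-3, -5+4=-1, -5+10=5
a = -1: -1+-3=-4, -1+2=1, -1+4=3, -1+10=9
a = 12: 12+-3=9, 12+2=14, 12+4=16, 12+10=22
Collecting distinct sums: A + B = {-8, -4, -3, -1, 1, 3, 5, 9, 14, 16, 22}
|A + B| = 11

A + B = {-8, -4, -3, -1, 1, 3, 5, 9, 14, 16, 22}


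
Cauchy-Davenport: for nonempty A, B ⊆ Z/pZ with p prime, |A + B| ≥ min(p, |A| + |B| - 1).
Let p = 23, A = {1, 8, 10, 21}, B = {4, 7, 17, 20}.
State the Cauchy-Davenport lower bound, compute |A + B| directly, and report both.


Cauchy-Davenport: |A + B| ≥ min(p, |A| + |B| - 1) for A, B nonempty in Z/pZ.
|A| = 4, |B| = 4, p = 23.
CD lower bound = min(23, 4 + 4 - 1) = min(23, 7) = 7.
Compute A + B mod 23 directly:
a = 1: 1+4=5, 1+7=8, 1+17=18, 1+20=21
a = 8: 8+4=12, 8+7=15, 8+17=2, 8+20=5
a = 10: 10+4=14, 10+7=17, 10+17=4, 10+20=7
a = 21: 21+4=2, 21+7=5, 21+17=15, 21+20=18
A + B = {2, 4, 5, 7, 8, 12, 14, 15, 17, 18, 21}, so |A + B| = 11.
Verify: 11 ≥ 7? Yes ✓.

CD lower bound = 7, actual |A + B| = 11.


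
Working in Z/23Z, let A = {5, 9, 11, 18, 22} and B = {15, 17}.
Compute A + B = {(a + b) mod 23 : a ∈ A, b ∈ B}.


Work in Z/23Z: reduce every sum a + b modulo 23.
Enumerate all 10 pairs:
a = 5: 5+15=20, 5+17=22
a = 9: 9+15=1, 9+17=3
a = 11: 11+15=3, 11+17=5
a = 18: 18+15=10, 18+17=12
a = 22: 22+15=14, 22+17=16
Distinct residues collected: {1, 3, 5, 10, 12, 14, 16, 20, 22}
|A + B| = 9 (out of 23 total residues).

A + B = {1, 3, 5, 10, 12, 14, 16, 20, 22}


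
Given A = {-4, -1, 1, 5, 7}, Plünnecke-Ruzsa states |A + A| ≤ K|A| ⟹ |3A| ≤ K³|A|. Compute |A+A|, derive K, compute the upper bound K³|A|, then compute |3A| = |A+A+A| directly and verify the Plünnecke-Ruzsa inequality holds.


|A| = 5.
Step 1: Compute A + A by enumerating all 25 pairs.
A + A = {-8, -5, -3, -2, 0, 1, 2, 3, 4, 6, 8, 10, 12, 14}, so |A + A| = 14.
Step 2: Doubling constant K = |A + A|/|A| = 14/5 = 14/5 ≈ 2.8000.
Step 3: Plünnecke-Ruzsa gives |3A| ≤ K³·|A| = (2.8000)³ · 5 ≈ 109.7600.
Step 4: Compute 3A = A + A + A directly by enumerating all triples (a,b,c) ∈ A³; |3A| = 25.
Step 5: Check 25 ≤ 109.7600? Yes ✓.

K = 14/5, Plünnecke-Ruzsa bound K³|A| ≈ 109.7600, |3A| = 25, inequality holds.


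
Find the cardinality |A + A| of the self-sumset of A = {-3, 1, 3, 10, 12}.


A + A = {a + a' : a, a' ∈ A}; |A| = 5.
General bounds: 2|A| - 1 ≤ |A + A| ≤ |A|(|A|+1)/2, i.e. 9 ≤ |A + A| ≤ 15.
Lower bound 2|A|-1 is attained iff A is an arithmetic progression.
Enumerate sums a + a' for a ≤ a' (symmetric, so this suffices):
a = -3: -3+-3=-6, -3+1=-2, -3+3=0, -3+10=7, -3+12=9
a = 1: 1+1=2, 1+3=4, 1+10=11, 1+12=13
a = 3: 3+3=6, 3+10=13, 3+12=15
a = 10: 10+10=20, 10+12=22
a = 12: 12+12=24
Distinct sums: {-6, -2, 0, 2, 4, 6, 7, 9, 11, 13, 15, 20, 22, 24}
|A + A| = 14

|A + A| = 14


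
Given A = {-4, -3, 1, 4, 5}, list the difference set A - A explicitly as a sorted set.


A - A = {a - a' : a, a' ∈ A}.
Compute a - a' for each ordered pair (a, a'):
a = -4: -4--4=0, -4--3=-1, -4-1=-5, -4-4=-8, -4-5=-9
a = -3: -3--4=1, -3--3=0, -3-1=-4, -3-4=-7, -3-5=-8
a = 1: 1--4=5, 1--3=4, 1-1=0, 1-4=-3, 1-5=-4
a = 4: 4--4=8, 4--3=7, 4-1=3, 4-4=0, 4-5=-1
a = 5: 5--4=9, 5--3=8, 5-1=4, 5-4=1, 5-5=0
Collecting distinct values (and noting 0 appears from a-a):
A - A = {-9, -8, -7, -5, -4, -3, -1, 0, 1, 3, 4, 5, 7, 8, 9}
|A - A| = 15

A - A = {-9, -8, -7, -5, -4, -3, -1, 0, 1, 3, 4, 5, 7, 8, 9}


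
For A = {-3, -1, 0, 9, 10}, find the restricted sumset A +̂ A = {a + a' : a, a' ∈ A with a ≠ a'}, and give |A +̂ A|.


Restricted sumset: A +̂ A = {a + a' : a ∈ A, a' ∈ A, a ≠ a'}.
Equivalently, take A + A and drop any sum 2a that is achievable ONLY as a + a for a ∈ A (i.e. sums representable only with equal summands).
Enumerate pairs (a, a') with a < a' (symmetric, so each unordered pair gives one sum; this covers all a ≠ a'):
  -3 + -1 = -4
  -3 + 0 = -3
  -3 + 9 = 6
  -3 + 10 = 7
  -1 + 0 = -1
  -1 + 9 = 8
  -1 + 10 = 9
  0 + 9 = 9
  0 + 10 = 10
  9 + 10 = 19
Collected distinct sums: {-4, -3, -1, 6, 7, 8, 9, 10, 19}
|A +̂ A| = 9
(Reference bound: |A +̂ A| ≥ 2|A| - 3 for |A| ≥ 2, with |A| = 5 giving ≥ 7.)

|A +̂ A| = 9


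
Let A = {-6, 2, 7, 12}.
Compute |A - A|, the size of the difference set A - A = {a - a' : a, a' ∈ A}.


A - A = {a - a' : a, a' ∈ A}; |A| = 4.
Bounds: 2|A|-1 ≤ |A - A| ≤ |A|² - |A| + 1, i.e. 7 ≤ |A - A| ≤ 13.
Note: 0 ∈ A - A always (from a - a). The set is symmetric: if d ∈ A - A then -d ∈ A - A.
Enumerate nonzero differences d = a - a' with a > a' (then include -d):
Positive differences: {5, 8, 10, 13, 18}
Full difference set: {0} ∪ (positive diffs) ∪ (negative diffs).
|A - A| = 1 + 2·5 = 11 (matches direct enumeration: 11).

|A - A| = 11


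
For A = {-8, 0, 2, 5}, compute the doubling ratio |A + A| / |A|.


|A| = 4.
Compute A + A by enumerating all 16 pairs.
A + A = {-16, -8, -6, -3, 0, 2, 4, 5, 7, 10}, so |A + A| = 10.
K = |A + A| / |A| = 10/4 = 5/2 ≈ 2.5000.
Reference: AP of size 4 gives K = 7/4 ≈ 1.7500; a fully generic set of size 4 gives K ≈ 2.5000.

|A| = 4, |A + A| = 10, K = 10/4 = 5/2.


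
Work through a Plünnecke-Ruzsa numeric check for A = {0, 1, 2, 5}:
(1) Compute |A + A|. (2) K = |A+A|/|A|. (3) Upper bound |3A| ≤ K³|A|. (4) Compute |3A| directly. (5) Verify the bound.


|A| = 4.
Step 1: Compute A + A by enumerating all 16 pairs.
A + A = {0, 1, 2, 3, 4, 5, 6, 7, 10}, so |A + A| = 9.
Step 2: Doubling constant K = |A + A|/|A| = 9/4 = 9/4 ≈ 2.2500.
Step 3: Plünnecke-Ruzsa gives |3A| ≤ K³·|A| = (2.2500)³ · 4 ≈ 45.5625.
Step 4: Compute 3A = A + A + A directly by enumerating all triples (a,b,c) ∈ A³; |3A| = 14.
Step 5: Check 14 ≤ 45.5625? Yes ✓.

K = 9/4, Plünnecke-Ruzsa bound K³|A| ≈ 45.5625, |3A| = 14, inequality holds.


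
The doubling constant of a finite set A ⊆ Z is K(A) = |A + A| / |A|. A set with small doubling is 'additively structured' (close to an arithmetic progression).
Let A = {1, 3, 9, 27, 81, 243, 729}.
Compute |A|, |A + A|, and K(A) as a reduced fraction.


|A| = 7.
Compute A + A by enumerating all 49 pairs.
A + A = {2, 4, 6, 10, 12, 18, 28, 30, 36, 54, 82, 84, 90, 108, 162, 244, 246, 252, 270, 324, 486, 730, 732, 738, 756, 810, 972, 1458}, so |A + A| = 28.
K = |A + A| / |A| = 28/7 = 4/1 ≈ 4.0000.
Reference: AP of size 7 gives K = 13/7 ≈ 1.8571; a fully generic set of size 7 gives K ≈ 4.0000.

|A| = 7, |A + A| = 28, K = 28/7 = 4/1.


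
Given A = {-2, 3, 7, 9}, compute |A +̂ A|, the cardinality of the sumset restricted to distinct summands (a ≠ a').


Restricted sumset: A +̂ A = {a + a' : a ∈ A, a' ∈ A, a ≠ a'}.
Equivalently, take A + A and drop any sum 2a that is achievable ONLY as a + a for a ∈ A (i.e. sums representable only with equal summands).
Enumerate pairs (a, a') with a < a' (symmetric, so each unordered pair gives one sum; this covers all a ≠ a'):
  -2 + 3 = 1
  -2 + 7 = 5
  -2 + 9 = 7
  3 + 7 = 10
  3 + 9 = 12
  7 + 9 = 16
Collected distinct sums: {1, 5, 7, 10, 12, 16}
|A +̂ A| = 6
(Reference bound: |A +̂ A| ≥ 2|A| - 3 for |A| ≥ 2, with |A| = 4 giving ≥ 5.)

|A +̂ A| = 6
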